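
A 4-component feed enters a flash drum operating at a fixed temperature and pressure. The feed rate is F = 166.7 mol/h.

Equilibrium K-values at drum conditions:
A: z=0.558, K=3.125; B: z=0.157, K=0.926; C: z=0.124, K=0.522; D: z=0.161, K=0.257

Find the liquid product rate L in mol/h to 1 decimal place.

Iterate (Newton) starting at β = 0.5:
  β = 0.500: g = 0.2946, g' = -0.867 → β = 0.840
  β = 0.840: g = -0.0037, g' = -1.033 → β = 0.836
Converged at β = 0.836.
Then V = β·F = 0.8362·166.7 = 139.4 mol/h and L = F − V = 27.3 mol/h.

L = 27.3 mol/h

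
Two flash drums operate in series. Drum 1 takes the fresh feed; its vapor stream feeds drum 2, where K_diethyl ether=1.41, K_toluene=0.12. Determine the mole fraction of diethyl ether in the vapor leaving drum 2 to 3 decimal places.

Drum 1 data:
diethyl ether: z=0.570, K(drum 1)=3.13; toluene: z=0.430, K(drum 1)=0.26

y_diethyl ether (drum 2) = 0.962

Drum 1:
Binary case is linear: z₁(K₁−1)(1+ψ₁(K₂−1)) + z₂(K₂−1)(1+ψ₁(K₁−1)) = 0
⇒ ψ₁ = [z₁(K₁−1)+z₂(K₂−1)] / [−(K₁−1)(K₂−1)] = 0.8959/1.5762 = 0.568
Drum-1 compositions:
  diethyl ether: x = 0.258, y = 0.807
  toluene: x = 0.742, y = 0.193
Drum-2 feed = drum-1 vapor: z₂ = (0.8070, 0.1930).
Drum 2:
Binary case is linear: z₁(K₁−1)(1+ψ₂(K₂−1)) + z₂(K₂−1)(1+ψ₂(K₁−1)) = 0
⇒ ψ₂ = [z₁(K₁−1)+z₂(K₂−1)] / [−(K₁−1)(K₂−1)] = 0.1611/0.3608 = 0.446
  diethyl ether: x = 0.682, y = 0.962
  toluene: x = 0.318, y = 0.038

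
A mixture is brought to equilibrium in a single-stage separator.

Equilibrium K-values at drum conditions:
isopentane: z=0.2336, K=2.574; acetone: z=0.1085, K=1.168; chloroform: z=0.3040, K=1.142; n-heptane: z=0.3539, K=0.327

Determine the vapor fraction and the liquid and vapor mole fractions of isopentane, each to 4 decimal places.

Rachford–Rice: g(ψ) = Σ zᵢ(Kᵢ−1)/(1+ψ(Kᵢ−1)) = 0.
Feasibility: ΣzᵢKᵢ = 1.1909, Σzᵢ/Kᵢ = 1.5321 — both > 1, two phases present.
Newton–Raphson from ψ = 0.5:
  ψ = 0.5000: g = -0.09609, g' = -0.5533 → ψ = 0.3263
  ψ = 0.3263: g = -0.00375, g' = -0.5242 → ψ = 0.3192
Converged at ψ = 0.3192.
Compositions from xᵢ = zᵢ/(1+ψ(Kᵢ−1)), yᵢ = Kᵢxᵢ:
  isopentane: x = 0.1555, y = 0.4002
  acetone: x = 0.1030, y = 0.1203
  chloroform: x = 0.2908, y = 0.3321
  n-heptane: x = 0.4507, y = 0.1474

ψ = 0.3192, x_isopentane = 0.1555, y_isopentane = 0.4002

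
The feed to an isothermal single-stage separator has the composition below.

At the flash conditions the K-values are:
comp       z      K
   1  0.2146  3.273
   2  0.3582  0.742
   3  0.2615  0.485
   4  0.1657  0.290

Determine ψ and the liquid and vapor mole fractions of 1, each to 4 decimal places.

Iterate (Newton) starting at ψ = 0.62:
  ψ = 0.6200: g = -0.31555, g' = -0.6410 → ψ = 0.1277
  ψ = 0.1277: g = 0.00892, g' = -0.8719 → ψ = 0.1380
  ψ = 0.1380: g = 0.00011, g' = -0.8512 → ψ = 0.1381
Converged at ψ = 0.1381.
Compositions from xᵢ = zᵢ/(1+ψ(Kᵢ−1)), yᵢ = Kᵢxᵢ:
  1: x = 0.1633, y = 0.5346
  2: x = 0.3714, y = 0.2756
  3: x = 0.2815, y = 0.1365
  4: x = 0.1837, y = 0.0533

ψ = 0.1381, x_1 = 0.1633, y_1 = 0.5346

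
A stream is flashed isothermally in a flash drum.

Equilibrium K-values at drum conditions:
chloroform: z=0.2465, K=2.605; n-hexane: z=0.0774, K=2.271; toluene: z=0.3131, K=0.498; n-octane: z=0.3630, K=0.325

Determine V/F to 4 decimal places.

V/F = 0.0999

Iterate (Newton) starting at V/F = 0.63:
  V/F = 0.6300: g = -0.40484, g' = -0.8650 → V/F = 0.1620
  V/F = 0.1620: g = -0.05061, g' = -0.7880 → V/F = 0.0977
  V/F = 0.0977: g = 0.00187, g' = -0.8502 → V/F = 0.0999
Converged at V/F = 0.0999.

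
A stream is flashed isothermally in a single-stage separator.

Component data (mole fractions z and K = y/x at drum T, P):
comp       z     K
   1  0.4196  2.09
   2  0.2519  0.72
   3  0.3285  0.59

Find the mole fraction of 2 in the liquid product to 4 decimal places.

Newton iteration, β⁰ = 0.5:
  β = 0.5000: g = 0.04460, g' = -0.3229 → β = 0.6381
  β = 0.6381: g = 0.00146, g' = -0.3040 → β = 0.6429
Converged at β = 0.6429.
Compositions from xᵢ = zᵢ/(1+β(Kᵢ−1)), yᵢ = Kᵢxᵢ:
  1: x = 0.2467, y = 0.5156
  2: x = 0.3072, y = 0.2212
  3: x = 0.4461, y = 0.2632

x_2 = 0.3072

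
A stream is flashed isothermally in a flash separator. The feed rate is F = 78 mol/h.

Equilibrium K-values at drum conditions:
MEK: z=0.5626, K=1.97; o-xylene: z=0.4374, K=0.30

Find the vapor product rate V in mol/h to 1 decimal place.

V = 27.5 mol/h

Iterate (Newton) starting at V/F = 0.41:
  V/F = 0.4100: g = -0.03898, g' = -0.6926 → V/F = 0.3537
  V/F = 0.3537: g = -0.00062, g' = -0.6720 → V/F = 0.3528
Converged at V/F = 0.3528.
Then V = V/F·F = 0.3528·78 = 27.5 mol/h and L = F − V = 50.5 mol/h.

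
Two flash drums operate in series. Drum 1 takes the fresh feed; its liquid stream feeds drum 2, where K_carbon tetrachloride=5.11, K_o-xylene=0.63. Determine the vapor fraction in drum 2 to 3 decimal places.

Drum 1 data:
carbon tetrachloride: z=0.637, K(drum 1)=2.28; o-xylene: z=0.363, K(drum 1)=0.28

V/F (drum 2) = 0.817

Drum 1:
Let ψ₁ = V/F and solve Σ zᵢ(Kᵢ−1)/(1+ψ₁(Kᵢ−1)) = 0.
Check two-phase: ΣzᵢKᵢ = 1.554 > 1 and Σzᵢ/Kᵢ = 1.576 > 1, so g(0) = 0.554 > 0 and g(1) = -0.576 < 0.
Binary case is linear: z₁(K₁−1)(1+ψ₁(K₂−1)) + z₂(K₂−1)(1+ψ₁(K₁−1)) = 0
⇒ ψ₁ = [z₁(K₁−1)+z₂(K₂−1)] / [−(K₁−1)(K₂−1)] = 0.5540/0.9216 = 0.601
Drum-1 compositions:
  carbon tetrachloride: x = 0.360, y = 0.821
  o-xylene: x = 0.640, y = 0.179
Drum-2 feed = drum-1 liquid: z₂ = (0.3600, 0.6400).
Drum 2:
Material balance + equilibrium reduce to Σ zᵢ(Kᵢ−1)/(1+ψ₂(Kᵢ−1)) = 0.
Feasibility: ΣzᵢKᵢ = 2.243, Σzᵢ/Kᵢ = 1.086 — both > 1, two phases present.
Iterate (Newton) starting at ψ₂ = 0.5:
  ψ₂ = 0.500: g = 0.1938, g' = -0.783 → ψ₂ = 0.747
  ψ₂ = 0.747: g = 0.0361, g' = -0.534 → ψ₂ = 0.815
  ψ₂ = 0.815: g = 0.0012, g' = -0.501 → ψ₂ = 0.817
Converged at ψ₂ = 0.817.
  carbon tetrachloride: x = 0.083, y = 0.422
  o-xylene: x = 0.917, y = 0.578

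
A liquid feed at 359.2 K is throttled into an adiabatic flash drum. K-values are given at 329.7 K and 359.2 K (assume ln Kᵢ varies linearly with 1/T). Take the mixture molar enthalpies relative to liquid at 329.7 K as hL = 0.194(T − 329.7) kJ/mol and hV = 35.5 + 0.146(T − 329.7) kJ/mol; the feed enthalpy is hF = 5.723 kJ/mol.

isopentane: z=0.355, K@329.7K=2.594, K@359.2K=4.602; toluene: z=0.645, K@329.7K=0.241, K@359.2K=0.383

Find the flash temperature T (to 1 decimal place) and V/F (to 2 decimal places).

T = 334.5 K, V/F = 0.14

Adiabatic flash: solve Rachford–Rice at each trial T, then check hF = ψ·hV(T) + (1−ψ)·hL(T).
  T = 329.7 K: K = (2.594, 0.241), RR gives ψ = 0.063, H_out = 2.239 kJ/mol
  T = 359.2 K: K = (4.602, 0.383), RR gives ψ = 0.396, H_out = 19.230 kJ/mol
  T = 344.4 K: K = (3.494, 0.307), RR gives ψ = 0.253, H_out = 11.668 kJ/mol
  T = 337.0 K: K = (3.017, 0.272), RR gives ψ = 0.168, H_out = 7.326 kJ/mol
  T = 333.4 K: K = (2.803, 0.257), RR gives ψ = 0.120, H_out = 4.948 kJ/mol
  T = 335.2 K: K = (2.909, 0.264), RR gives ψ = 0.145, H_out = 6.165 kJ/mol
Linear interpolation between T = 333.4 (H_out = 4.948) and T = 335.2 (H_out = 6.165) on hF = 5.723 gives T ≈ 334.5 K, at which ψ = 0.14.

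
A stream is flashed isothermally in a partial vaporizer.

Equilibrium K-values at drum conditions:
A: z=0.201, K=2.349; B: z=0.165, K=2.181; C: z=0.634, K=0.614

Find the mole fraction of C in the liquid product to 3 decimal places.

x_C = 0.767

Iterate (Newton) starting at β = 0.43:
  β = 0.430: g = 0.0074, g' = -0.384 → β = 0.449
Converged at β = 0.449.
Compositions from xᵢ = zᵢ/(1+β(Kᵢ−1)), yᵢ = Kᵢxᵢ:
  A: x = 0.125, y = 0.294
  B: x = 0.108, y = 0.235
  C: x = 0.767, y = 0.471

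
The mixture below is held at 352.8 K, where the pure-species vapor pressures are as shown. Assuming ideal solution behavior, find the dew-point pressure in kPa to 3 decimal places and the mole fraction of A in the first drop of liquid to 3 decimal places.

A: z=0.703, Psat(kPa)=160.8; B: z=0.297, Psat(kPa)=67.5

Pdew = 114.001 kPa, x_A = 0.498

At the dew point ψ → 1, so Σzᵢ/Kᵢ = 1 with Kᵢ = Pᵢˢᵃᵗ/P ⇒ 1/P = Σzᵢ/Pᵢˢᵃᵗ.
1/P = 0.703/160.8 + 0.297/67.5 = 0.008772 ⇒ P = 114.001 kPa
xᵢ = zᵢP/Pᵢˢᵃᵗ ⇒ x_A = 0.703·114.001/160.8 = 0.498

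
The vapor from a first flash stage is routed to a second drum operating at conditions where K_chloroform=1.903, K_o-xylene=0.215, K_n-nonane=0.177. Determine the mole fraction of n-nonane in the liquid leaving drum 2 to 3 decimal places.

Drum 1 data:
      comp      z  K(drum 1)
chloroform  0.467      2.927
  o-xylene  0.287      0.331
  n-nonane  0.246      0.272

x_n-nonane (drum 2) = 0.232

Drum 1:
Material balance + equilibrium reduce to Σ zᵢ(Kᵢ−1)/(1+ψ₁(Kᵢ−1)) = 0.
g(0) = ΣzᵢKᵢ − 1 = 0.529 and g(1) = 1 − Σzᵢ/Kᵢ = -0.931, so a root lies in (0, 1).
Newton iteration, ψ₁⁰ = 0.5:
  ψ₁ = 0.500: g = -0.1118, g' = -1.062 → ψ₁ = 0.395
  ψ₁ = 0.395: g = -0.0011, g' = -1.053 → ψ₁ = 0.394
Converged at ψ₁ = 0.394.
Drum-1 compositions:
  chloroform: x = 0.266, y = 0.777
  o-xylene: x = 0.390, y = 0.129
  n-nonane: x = 0.345, y = 0.094
Drum-2 feed = drum-1 vapor: z₂ = (0.7772, 0.1290, 0.0938).
Drum 2:
Let ψ₂ = V/F and solve Σ zᵢ(Kᵢ−1)/(1+ψ₂(Kᵢ−1)) = 0.
Check two-phase: ΣzᵢKᵢ = 1.523 > 1 and Σzᵢ/Kᵢ = 1.538 > 1, so g(0) = 0.523 > 0 and g(1) = -0.538 < 0.
Newton iteration, ψ₂⁰ = 0.5:
  ψ₂ = 0.500: g = 0.1857, g' = -0.700 → ψ₂ = 0.765
  ψ₂ = 0.765: g = -0.0473, g' = -1.185 → ψ₂ = 0.726
  ψ₂ = 0.726: g = -0.0028, g' = -1.052 → ψ₂ = 0.723
Converged at ψ₂ = 0.723.
  chloroform: x = 0.470, y = 0.895
  o-xylene: x = 0.298, y = 0.064
  n-nonane: x = 0.232, y = 0.041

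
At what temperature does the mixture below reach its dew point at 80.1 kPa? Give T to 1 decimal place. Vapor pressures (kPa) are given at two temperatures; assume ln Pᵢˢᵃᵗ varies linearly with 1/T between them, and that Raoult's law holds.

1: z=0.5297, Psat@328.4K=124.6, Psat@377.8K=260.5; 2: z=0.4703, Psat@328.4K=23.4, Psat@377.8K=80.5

Dew-point temperature: Σzᵢ·P/Pᵢˢᵃᵗ(T) = 1. Interpolate ln Pᵢˢᵃᵗ = aᵢ + bᵢ/T.
  T = 328.4 K: ΣzᵢP/Pᵢˢᵃᵗ = 1.9504
  T = 377.8 K: ΣzᵢP/Pᵢˢᵃᵗ = 0.6308
  T = 353.1 K: ΣzᵢP/Pᵢˢᵃᵗ = 1.0608
  T = 365.5 K: ΣzᵢP/Pᵢˢᵃᵗ = 0.8090
  T = 359.3 K: ΣzᵢP/Pᵢˢᵃᵗ = 0.9239
  T = 356.2 K: ΣzᵢP/Pᵢˢᵃᵗ = 0.9893
  T = 354.6 K: ΣzᵢP/Pᵢˢᵃᵗ = 1.0254
Interpolating between 354.6 K and 356.2 K gives T ≈ 355.7 K.

T = 355.7 K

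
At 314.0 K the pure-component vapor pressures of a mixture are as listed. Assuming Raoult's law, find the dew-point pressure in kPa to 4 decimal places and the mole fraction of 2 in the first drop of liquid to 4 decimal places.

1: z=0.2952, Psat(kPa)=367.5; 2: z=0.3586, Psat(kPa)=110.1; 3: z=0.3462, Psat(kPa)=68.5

At the dew point ψ → 1, so Σzᵢ/Kᵢ = 1 with Kᵢ = Pᵢˢᵃᵗ/P ⇒ 1/P = Σzᵢ/Pᵢˢᵃᵗ.
1/P = 0.2952/367.5 + 0.3586/110.1 + 0.3462/68.5 = 0.0091143 ⇒ P = 109.7175 kPa
xᵢ = zᵢP/Pᵢˢᵃᵗ ⇒ x_2 = 0.3586·109.7175/110.1 = 0.3574

Pdew = 109.7175 kPa, x_2 = 0.3574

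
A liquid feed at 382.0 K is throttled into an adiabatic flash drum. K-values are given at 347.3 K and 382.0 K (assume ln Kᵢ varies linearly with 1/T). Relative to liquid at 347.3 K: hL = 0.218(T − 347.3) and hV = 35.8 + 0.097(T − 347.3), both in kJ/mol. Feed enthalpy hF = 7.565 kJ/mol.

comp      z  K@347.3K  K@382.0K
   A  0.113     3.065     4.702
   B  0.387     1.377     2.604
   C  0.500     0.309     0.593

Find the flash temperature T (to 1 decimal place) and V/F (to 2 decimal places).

T = 352.7 K, V/F = 0.18

Adiabatic flash: solve Rachford–Rice at each trial T, then check hF = ψ·hV(T) + (1−ψ)·hL(T).
  T = 347.3 K: K = (3.065, 1.377, 0.309), RR gives ψ = 0.046, H_out = 1.630 kJ/mol
  T = 382.0 K: K = (4.702, 2.604, 0.593), RR gives ψ = 0.965, H_out = 38.060 kJ/mol
  T = 364.6 K: K = (3.833, 1.921, 0.434), RR gives ψ = 0.471, H_out = 19.654 kJ/mol
  T = 356.0 K: K = (3.439, 1.634, 0.368), RR gives ψ = 0.262, H_out = 11.009 kJ/mol
  T = 351.6 K: K = (3.247, 1.500, 0.337), RR gives ψ = 0.153, H_out = 6.340 kJ/mol
  T = 353.8 K: K = (3.342, 1.566, 0.353), RR gives ψ = 0.208, H_out = 8.697 kJ/mol
Linear interpolation between T = 351.6 (H_out = 6.340) and T = 353.8 (H_out = 8.697) on hF = 7.565 gives T ≈ 352.7 K, at which ψ = 0.18.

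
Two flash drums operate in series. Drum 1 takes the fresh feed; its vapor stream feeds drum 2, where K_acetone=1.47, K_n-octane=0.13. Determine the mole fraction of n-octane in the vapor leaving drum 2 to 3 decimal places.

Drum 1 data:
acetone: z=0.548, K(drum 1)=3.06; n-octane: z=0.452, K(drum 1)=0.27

Drum 1:
Let ψ₁ = V/F and solve Σ zᵢ(Kᵢ−1)/(1+ψ₁(Kᵢ−1)) = 0.
g(0) = ΣzᵢKᵢ − 1 = 0.799 and g(1) = 1 − Σzᵢ/Kᵢ = -0.853, so a root lies in (0, 1).
Binary case is linear: z₁(K₁−1)(1+ψ₁(K₂−1)) + z₂(K₂−1)(1+ψ₁(K₁−1)) = 0
⇒ ψ₁ = [z₁(K₁−1)+z₂(K₂−1)] / [−(K₁−1)(K₂−1)] = 0.7989/1.5038 = 0.531
Drum-1 compositions:
  acetone: x = 0.262, y = 0.801
  n-octane: x = 0.738, y = 0.199
Drum-2 feed = drum-1 vapor: z₂ = (0.8006, 0.1994).
Drum 2:
Let ψ₂ = V/F and solve Σ zᵢ(Kᵢ−1)/(1+ψ₂(Kᵢ−1)) = 0.
Check two-phase: ΣzᵢKᵢ = 1.203 > 1 and Σzᵢ/Kᵢ = 2.078 > 1, so g(0) = 0.203 > 0 and g(1) = -1.078 < 0.
Binary case is linear: z₁(K₁−1)(1+ψ₂(K₂−1)) + z₂(K₂−1)(1+ψ₂(K₁−1)) = 0
⇒ ψ₂ = [z₁(K₁−1)+z₂(K₂−1)] / [−(K₁−1)(K₂−1)] = 0.2029/0.4089 = 0.496
  acetone: x = 0.649, y = 0.954
  n-octane: x = 0.351, y = 0.046

y_n-octane (drum 2) = 0.046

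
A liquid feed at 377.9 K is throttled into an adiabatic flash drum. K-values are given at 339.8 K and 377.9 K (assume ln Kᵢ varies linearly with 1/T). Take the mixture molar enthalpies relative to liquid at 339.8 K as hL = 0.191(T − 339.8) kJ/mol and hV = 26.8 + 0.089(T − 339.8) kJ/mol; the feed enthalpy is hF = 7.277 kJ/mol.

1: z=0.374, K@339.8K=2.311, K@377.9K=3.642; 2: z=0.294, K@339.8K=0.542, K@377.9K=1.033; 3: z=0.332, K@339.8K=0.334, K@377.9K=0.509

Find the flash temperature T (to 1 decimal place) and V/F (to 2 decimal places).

Adiabatic flash: solve Rachford–Rice at each trial T, then check hF = ψ·hV(T) + (1−ψ)·hL(T).
  T = 339.8 K: K = (2.311, 0.542, 0.334), RR gives ψ = 0.178, H_out = 4.774 kJ/mol
  T = 377.9 K: K = (3.642, 1.033, 0.509), RR gives ψ = 0.920, H_out = 28.364 kJ/mol
  T = 358.9 K: K = (2.938, 0.762, 0.417), RR gives ψ = 0.526, H_out = 16.714 kJ/mol
  T = 349.4 K: K = (2.616, 0.646, 0.375), RR gives ψ = 0.352, H_out = 10.930 kJ/mol
  T = 344.6 K: K = (2.461, 0.593, 0.354), RR gives ψ = 0.266, H_out = 7.921 kJ/mol
  T = 342.2 K: K = (2.385, 0.567, 0.344), RR gives ψ = 0.223, H_out = 6.370 kJ/mol
Linear interpolation between T = 342.2 (H_out = 6.370) and T = 344.6 (H_out = 7.921) on hF = 7.277 gives T ≈ 343.6 K, at which ψ = 0.25.

T = 343.6 K, V/F = 0.25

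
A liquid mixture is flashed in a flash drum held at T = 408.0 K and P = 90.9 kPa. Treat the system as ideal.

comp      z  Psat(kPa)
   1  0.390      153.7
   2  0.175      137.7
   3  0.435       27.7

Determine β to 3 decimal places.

β = 0.128

Raoult's law: Kᵢ = Pᵢˢᵃᵗ/P = Pᵢˢᵃᵗ/90.9.
  K_1 = 153.7/90.9 = 1.69087, K_2 = 137.7/90.9 = 1.51485, K_3 = 27.7/90.9 = 0.30473
Let β = V/F and solve Σ zᵢ(Kᵢ−1)/(1+β(Kᵢ−1)) = 0.
g(0) = ΣzᵢKᵢ − 1 = 0.057 and g(1) = 1 − Σzᵢ/Kᵢ = -0.774, so a root lies in (0, 1).
Newton iteration, β⁰ = 0.5:
  β = 0.500: g = -0.1917, g' = -0.626 → β = 0.194
  β = 0.194: g = -0.0300, g' = -0.464 → β = 0.129
  β = 0.129: g = -0.0004, g' = -0.451 → β = 0.128
Converged at β = 0.128.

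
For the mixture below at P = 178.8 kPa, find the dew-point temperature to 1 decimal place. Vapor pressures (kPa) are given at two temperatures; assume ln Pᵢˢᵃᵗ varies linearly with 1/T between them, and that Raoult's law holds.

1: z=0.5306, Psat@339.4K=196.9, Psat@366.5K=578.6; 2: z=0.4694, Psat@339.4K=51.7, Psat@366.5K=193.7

T = 354.9 K

Dew-point temperature: Σzᵢ·P/Pᵢˢᵃᵗ(T) = 1. Interpolate ln Pᵢˢᵃᵗ = aᵢ + bᵢ/T.
  T = 339.4 K: ΣzᵢP/Pᵢˢᵃᵗ = 2.1052
  T = 366.5 K: ΣzᵢP/Pᵢˢᵃᵗ = 0.5973
  T = 352.9 K: ΣzᵢP/Pᵢˢᵃᵗ = 1.0956
  T = 359.7 K: ΣzᵢP/Pᵢˢᵃᵗ = 0.8040
  T = 356.3 K: ΣzᵢP/Pᵢˢᵃᵗ = 0.9371
  T = 354.6 K: ΣzᵢP/Pᵢˢᵃᵗ = 1.0128
Interpolating between 354.6 K and 356.3 K gives T ≈ 354.9 K.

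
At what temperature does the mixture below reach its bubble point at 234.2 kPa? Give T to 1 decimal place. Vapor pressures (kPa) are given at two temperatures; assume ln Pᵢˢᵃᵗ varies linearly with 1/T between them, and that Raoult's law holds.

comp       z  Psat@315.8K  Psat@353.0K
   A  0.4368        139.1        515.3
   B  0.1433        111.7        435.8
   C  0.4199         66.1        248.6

Bubble-point temperature: ΣzᵢPᵢˢᵃᵗ(T) = P. Interpolate ln Pᵢˢᵃᵗ = aᵢ + bᵢ/T.
  T = 315.8 K: ΣzᵢPᵢˢᵃᵗ = 104.52 kPa
  T = 353.0 K: ΣzᵢPᵢˢᵃᵗ = 391.92 kPa
  T = 334.4 K: ΣzᵢPᵢˢᵃᵗ = 209.96 kPa
  T = 343.7 K: ΣzᵢPᵢˢᵃᵗ = 289.29 kPa
  T = 339.0 K: ΣzᵢPᵢˢᵃᵗ = 246.57 kPa
  T = 336.7 K: ΣzᵢPᵢˢᵃᵗ = 227.66 kPa
Interpolating between 336.7 K and 339.0 K gives T ≈ 337.5 K.

T = 337.5 K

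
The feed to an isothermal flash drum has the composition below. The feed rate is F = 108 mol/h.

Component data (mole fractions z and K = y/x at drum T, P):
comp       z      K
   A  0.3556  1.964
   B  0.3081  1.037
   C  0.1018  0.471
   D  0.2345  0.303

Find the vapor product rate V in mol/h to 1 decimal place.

Rachford–Rice: g(V/F) = Σ zᵢ(Kᵢ−1)/(1+V/F(Kᵢ−1)) = 0.
Feasibility: ΣzᵢKᵢ = 1.1369, Σzᵢ/Kᵢ = 1.4682 — both > 1, two phases present.
Newton iteration, V/F⁰ = 0.31:
  V/F = 0.3100: g = 0.00228, g' = -0.4224 → V/F = 0.3154
Converged at V/F = 0.3154.
Then V = V/F·F = 0.3154·108 = 34.1 mol/h and L = F − V = 73.9 mol/h.

V = 34.1 mol/h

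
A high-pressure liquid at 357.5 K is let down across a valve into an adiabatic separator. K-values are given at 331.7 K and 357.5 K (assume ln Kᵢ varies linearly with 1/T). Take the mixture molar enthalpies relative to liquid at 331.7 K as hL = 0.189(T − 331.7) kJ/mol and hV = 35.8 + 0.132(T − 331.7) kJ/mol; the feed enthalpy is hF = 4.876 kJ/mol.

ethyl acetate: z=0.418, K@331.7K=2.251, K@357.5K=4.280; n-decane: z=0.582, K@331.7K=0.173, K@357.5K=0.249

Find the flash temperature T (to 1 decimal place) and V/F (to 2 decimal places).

T = 335.3 K, V/F = 0.12

Adiabatic flash: solve Rachford–Rice at each trial T, then check hF = ψ·hV(T) + (1−ψ)·hL(T).
  T = 331.7 K: K = (2.251, 0.173), RR gives ψ = 0.040, H_out = 1.440 kJ/mol
  T = 357.5 K: K = (4.280, 0.249), RR gives ψ = 0.379, H_out = 17.892 kJ/mol
  T = 344.6 K: K = (3.141, 0.209), RR gives ψ = 0.257, H_out = 11.437 kJ/mol
  T = 338.1 K: K = (2.664, 0.190), RR gives ψ = 0.167, H_out = 7.112 kJ/mol
  T = 334.9 K: K = (2.451, 0.182), RR gives ψ = 0.110, H_out = 4.508 kJ/mol
  T = 336.5 K: K = (2.556, 0.186), RR gives ψ = 0.139, H_out = 5.859 kJ/mol
Linear interpolation between T = 334.9 (H_out = 4.508) and T = 336.5 (H_out = 5.859) on hF = 4.876 gives T ≈ 335.3 K, at which ψ = 0.12.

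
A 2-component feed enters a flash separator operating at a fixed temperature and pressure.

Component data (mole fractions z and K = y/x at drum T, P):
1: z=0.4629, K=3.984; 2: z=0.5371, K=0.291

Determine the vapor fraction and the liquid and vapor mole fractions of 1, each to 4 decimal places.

ψ = 0.4729, x_1 = 0.1920, y_1 = 0.7649

Let ψ = V/F and solve Σ zᵢ(Kᵢ−1)/(1+ψ(Kᵢ−1)) = 0.
Feasibility: ΣzᵢKᵢ = 2.0005, Σzᵢ/Kᵢ = 1.9619 — both > 1, two phases present.
Newton–Raphson from ψ = 0.5:
  ψ = 0.5000: g = -0.03565, g' = -1.3117 → ψ = 0.4728
  ψ = 0.4728: g = 0.00010, g' = -1.3201 → ψ = 0.4729
Converged at ψ = 0.4729.
Compositions from xᵢ = zᵢ/(1+ψ(Kᵢ−1)), yᵢ = Kᵢxᵢ:
  1: x = 0.1920, y = 0.7649
  2: x = 0.8080, y = 0.2351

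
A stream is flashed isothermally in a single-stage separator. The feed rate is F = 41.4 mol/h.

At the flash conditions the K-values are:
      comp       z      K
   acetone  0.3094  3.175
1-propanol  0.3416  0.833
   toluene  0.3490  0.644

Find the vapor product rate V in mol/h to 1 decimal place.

V = 34.0 mol/h

Let β = V/F and solve Σ zᵢ(Kᵢ−1)/(1+β(Kᵢ−1)) = 0.
Check two-phase: ΣzᵢKᵢ = 1.4917 > 1 and Σzᵢ/Kᵢ = 1.0495 > 1, so g(0) = 0.4917 > 0 and g(1) = -0.0495 < 0.
Newton iteration, β⁰ = 0.51:
  β = 0.5100: g = 0.10488, g' = -0.4064 → β = 0.7681
  β = 0.7681: g = 0.01554, g' = -0.3016 → β = 0.8196
  β = 0.8196: g = 0.00031, g' = -0.2900 → β = 0.8207
Converged at β = 0.8207.
Then V = β·F = 0.8207·41.4 = 34.0 mol/h and L = F − V = 7.4 mol/h.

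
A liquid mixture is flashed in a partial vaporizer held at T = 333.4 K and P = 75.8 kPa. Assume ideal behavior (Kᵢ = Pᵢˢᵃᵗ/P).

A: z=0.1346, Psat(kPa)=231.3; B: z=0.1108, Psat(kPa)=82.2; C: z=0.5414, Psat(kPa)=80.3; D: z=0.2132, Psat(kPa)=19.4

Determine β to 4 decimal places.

β = 0.3179

Raoult's law: Kᵢ = Pᵢˢᵃᵗ/P = Pᵢˢᵃᵗ/75.8.
  K_A = 231.3/75.8 = 3.051451, K_B = 82.2/75.8 = 1.084433, K_C = 80.3/75.8 = 1.059367, K_D = 19.4/75.8 = 0.255937
Rachford–Rice: g(β) = Σ zᵢ(Kᵢ−1)/(1+β(Kᵢ−1)) = 0.
Check two-phase: ΣzᵢKᵢ = 1.1590 > 1 and Σzᵢ/Kᵢ = 1.4904 > 1, so g(0) = 0.1590 > 0 and g(1) = -0.4904 < 0.
Iterate (Newton) starting at β = 0.5:
  β = 0.5000: g = -0.07611, g' = -0.4399 → β = 0.3270
  β = 0.3270: g = -0.00373, g' = -0.4116 → β = 0.3179
Converged at β = 0.3179.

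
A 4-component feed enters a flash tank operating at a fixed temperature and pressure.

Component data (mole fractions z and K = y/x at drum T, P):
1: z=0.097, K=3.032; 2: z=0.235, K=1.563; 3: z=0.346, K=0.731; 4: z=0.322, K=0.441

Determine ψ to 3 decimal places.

ψ = 0.106

Let ψ = V/F and solve Σ zᵢ(Kᵢ−1)/(1+ψ(Kᵢ−1)) = 0.
g(0) = ΣzᵢKᵢ − 1 = 0.056 and g(1) = 1 − Σzᵢ/Kᵢ = -0.386, so a root lies in (0, 1).
Iterate (Newton) starting at ψ = 0.5:
  ψ = 0.500: g = -0.1563, g' = -0.371 → ψ = 0.079
  ψ = 0.079: g = 0.0132, g' = -0.502 → ψ = 0.105
  ψ = 0.105: g = 0.0003, g' = -0.478 → ψ = 0.106
Converged at ψ = 0.106.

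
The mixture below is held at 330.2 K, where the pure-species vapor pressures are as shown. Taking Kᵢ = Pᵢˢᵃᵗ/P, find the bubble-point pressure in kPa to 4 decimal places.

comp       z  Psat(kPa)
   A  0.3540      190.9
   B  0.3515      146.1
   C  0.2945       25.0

Pbub = 126.2952 kPa

At the bubble point ψ → 0, so ΣzᵢKᵢ = 1 with Kᵢ = Pᵢˢᵃᵗ/P ⇒ P = ΣzᵢPᵢˢᵃᵗ.
P = 0.3540·190.9 + 0.3515·146.1 + 0.2945·25.0 = 126.2952 kPa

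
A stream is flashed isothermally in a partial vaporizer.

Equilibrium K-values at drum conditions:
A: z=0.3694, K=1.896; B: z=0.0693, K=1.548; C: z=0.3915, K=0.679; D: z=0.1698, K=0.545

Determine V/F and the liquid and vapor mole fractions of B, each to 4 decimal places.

Material balance + equilibrium reduce to Σ zᵢ(Kᵢ−1)/(1+V/F(Kᵢ−1)) = 0.
Check two-phase: ΣzᵢKᵢ = 1.1660 > 1 and Σzᵢ/Kᵢ = 1.1277 > 1, so g(0) = 0.1660 > 0 and g(1) = -0.1277 < 0.
Iterate (Newton) starting at V/F = 0.51:
  V/F = 0.5100: g = 0.00598, g' = -0.2697 → V/F = 0.5322
Converged at V/F = 0.5322.
Compositions from xᵢ = zᵢ/(1+V/F(Kᵢ−1)), yᵢ = Kᵢxᵢ:
  A: x = 0.2501, y = 0.4742
  B: x = 0.0537, y = 0.0831
  C: x = 0.4722, y = 0.3206
  D: x = 0.2241, y = 0.1221

V/F = 0.5322, x_B = 0.0537, y_B = 0.0831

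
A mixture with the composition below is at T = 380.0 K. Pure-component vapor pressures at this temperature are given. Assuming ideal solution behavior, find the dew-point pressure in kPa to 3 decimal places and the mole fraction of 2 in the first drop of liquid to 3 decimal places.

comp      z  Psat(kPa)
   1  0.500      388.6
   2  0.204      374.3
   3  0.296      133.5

Pdew = 246.980 kPa, x_2 = 0.135

At the dew point ψ → 1, so Σzᵢ/Kᵢ = 1 with Kᵢ = Pᵢˢᵃᵗ/P ⇒ 1/P = Σzᵢ/Pᵢˢᵃᵗ.
1/P = 0.500/388.6 + 0.204/374.3 + 0.296/133.5 = 0.004049 ⇒ P = 246.980 kPa
xᵢ = zᵢP/Pᵢˢᵃᵗ ⇒ x_2 = 0.204·246.980/374.3 = 0.135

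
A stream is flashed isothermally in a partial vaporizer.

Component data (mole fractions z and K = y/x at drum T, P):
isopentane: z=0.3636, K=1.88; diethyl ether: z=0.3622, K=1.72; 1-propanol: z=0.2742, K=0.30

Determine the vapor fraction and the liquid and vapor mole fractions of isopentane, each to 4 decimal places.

Rachford–Rice: g(ψ) = Σ zᵢ(Kᵢ−1)/(1+ψ(Kᵢ−1)) = 0.
Feasibility: ΣzᵢKᵢ = 1.3888, Σzᵢ/Kᵢ = 1.3180 — both > 1, two phases present.
Iterate (Newton) starting at ψ = 0.5:
  ψ = 0.5000: g = 0.11866, g' = -0.5553 → ψ = 0.7137
  ψ = 0.7137: g = -0.01476, g' = -0.7247 → ψ = 0.6933
  ψ = 0.6933: g = -0.00026, g' = -0.6994 → ψ = 0.6929
Converged at ψ = 0.6929.
Compositions from xᵢ = zᵢ/(1+ψ(Kᵢ−1)), yᵢ = Kᵢxᵢ:
  isopentane: x = 0.2259, y = 0.4246
  diethyl ether: x = 0.2416, y = 0.4156
  1-propanol: x = 0.5325, y = 0.1597

ψ = 0.6929, x_isopentane = 0.2259, y_isopentane = 0.4246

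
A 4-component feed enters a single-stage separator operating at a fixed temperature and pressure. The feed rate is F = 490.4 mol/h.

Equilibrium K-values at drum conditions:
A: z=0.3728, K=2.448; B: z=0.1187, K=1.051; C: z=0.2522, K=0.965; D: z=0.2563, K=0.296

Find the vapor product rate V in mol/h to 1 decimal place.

Iterate (Newton) starting at ψ = 0.5:
  ψ = 0.5000: g = 0.03159, g' = -0.5661 → ψ = 0.5558
  ψ = 0.5558: g = -0.00043, g' = -0.5834 → ψ = 0.5551
Converged at ψ = 0.5551.
Then V = ψ·F = 0.5551·490.4 = 272.2 mol/h and L = F − V = 218.2 mol/h.

V = 272.2 mol/h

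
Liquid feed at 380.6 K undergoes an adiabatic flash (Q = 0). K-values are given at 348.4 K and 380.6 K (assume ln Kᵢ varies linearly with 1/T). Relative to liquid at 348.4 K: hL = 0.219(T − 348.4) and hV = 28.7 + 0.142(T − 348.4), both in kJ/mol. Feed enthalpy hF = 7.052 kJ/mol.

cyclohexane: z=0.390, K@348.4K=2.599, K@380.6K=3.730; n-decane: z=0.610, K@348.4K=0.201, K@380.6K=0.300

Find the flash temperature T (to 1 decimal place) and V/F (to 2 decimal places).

Adiabatic flash: solve Rachford–Rice at each trial T, then check hF = ψ·hV(T) + (1−ψ)·hL(T).
  T = 348.4 K: K = (2.599, 0.201), RR gives ψ = 0.107, H_out = 3.060 kJ/mol
  T = 380.6 K: K = (3.730, 0.300), RR gives ψ = 0.334, H_out = 15.802 kJ/mol
  T = 364.5 K: K = (3.139, 0.248), RR gives ψ = 0.233, H_out = 9.929 kJ/mol
  T = 356.4 K: K = (2.860, 0.224), RR gives ψ = 0.174, H_out = 6.650 kJ/mol
  T = 360.4 K: K = (2.996, 0.235), RR gives ψ = 0.204, H_out = 8.306 kJ/mol
  T = 358.4 K: K = (2.928, 0.229), RR gives ψ = 0.190, H_out = 7.488 kJ/mol
Linear interpolation between T = 356.4 (H_out = 6.650) and T = 358.4 (H_out = 7.488) on hF = 7.052 gives T ≈ 357.4 K, at which ψ = 0.18.

T = 357.4 K, V/F = 0.18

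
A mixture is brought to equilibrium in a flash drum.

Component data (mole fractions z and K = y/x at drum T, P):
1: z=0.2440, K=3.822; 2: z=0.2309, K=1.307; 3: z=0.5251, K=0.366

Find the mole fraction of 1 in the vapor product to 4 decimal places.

y_1 = 0.4830

Let ψ = V/F and solve Σ zᵢ(Kᵢ−1)/(1+ψ(Kᵢ−1)) = 0.
g(0) = ΣzᵢKᵢ − 1 = 0.4265 and g(1) = 1 − Σzᵢ/Kᵢ = -0.6752, so a root lies in (0, 1).
Iterate (Newton) starting at ψ = 0.59:
  ψ = 0.5900: g = -0.21347, g' = -0.8279 → ψ = 0.3322
  ψ = 0.3322: g = -0.00198, g' = -0.8743 → ψ = 0.3299
Converged at ψ = 0.3299.
Compositions from xᵢ = zᵢ/(1+ψ(Kᵢ−1)), yᵢ = Kᵢxᵢ:
  1: x = 0.1264, y = 0.4830
  2: x = 0.2097, y = 0.2740
  3: x = 0.6640, y = 0.2430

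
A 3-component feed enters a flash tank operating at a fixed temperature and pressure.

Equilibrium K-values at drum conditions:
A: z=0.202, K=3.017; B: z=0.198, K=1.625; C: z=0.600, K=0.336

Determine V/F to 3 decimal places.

Material balance + equilibrium reduce to Σ zᵢ(Kᵢ−1)/(1+V/F(Kᵢ−1)) = 0.
g(0) = ΣzᵢKᵢ − 1 = 0.133 and g(1) = 1 − Σzᵢ/Kᵢ = -0.975, so a root lies in (0, 1).
Newton–Raphson from V/F = 0.5:
  V/F = 0.500: g = -0.2993, g' = -0.841 → V/F = 0.144
  V/F = 0.144: g = -0.0116, g' = -0.882 → V/F = 0.131
Converged at V/F = 0.131.

V/F = 0.131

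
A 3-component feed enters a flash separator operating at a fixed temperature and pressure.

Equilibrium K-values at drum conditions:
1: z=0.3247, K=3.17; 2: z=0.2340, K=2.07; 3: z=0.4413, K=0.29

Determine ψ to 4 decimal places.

Let ψ = V/F and solve Σ zᵢ(Kᵢ−1)/(1+ψ(Kᵢ−1)) = 0.
g(0) = ΣzᵢKᵢ − 1 = 0.6417 and g(1) = 1 − Σzᵢ/Kᵢ = -0.7372, so a root lies in (0, 1).
Newton iteration, ψ⁰ = 0.5:
  ψ = 0.5000: g = 0.01528, g' = -1.0001 → ψ = 0.5153
  ψ = 0.5153: g = -0.00004, g' = -1.0053 → ψ = 0.5152
Converged at ψ = 0.5152.

ψ = 0.5152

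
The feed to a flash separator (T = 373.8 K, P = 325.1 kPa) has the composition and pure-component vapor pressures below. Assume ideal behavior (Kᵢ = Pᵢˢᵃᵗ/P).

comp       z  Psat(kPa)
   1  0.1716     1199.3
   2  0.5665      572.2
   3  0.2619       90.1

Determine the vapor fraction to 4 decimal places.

Raoult's law: Kᵢ = Pᵢˢᵃᵗ/P = Pᵢˢᵃᵗ/325.1.
  K_1 = 1199.3/325.1 = 3.689019, K_2 = 572.2/325.1 = 1.760074, K_3 = 90.1/325.1 = 0.277145
Rachford–Rice: g(ψ) = Σ zᵢ(Kᵢ−1)/(1+ψ(Kᵢ−1)) = 0.
Feasibility: ΣzᵢKᵢ = 1.7027, Σzᵢ/Kᵢ = 1.3134 — both > 1, two phases present.
Iterate (Newton) starting at ψ = 0.5:
  ψ = 0.5000: g = 0.21236, g' = -0.7332 → ψ = 0.7896
  ψ = 0.7896: g = -0.02426, g' = -0.9979 → ψ = 0.7653
  ψ = 0.7653: g = -0.00061, g' = -0.9491 → ψ = 0.7647
Converged at ψ = 0.7647.

ψ = 0.7647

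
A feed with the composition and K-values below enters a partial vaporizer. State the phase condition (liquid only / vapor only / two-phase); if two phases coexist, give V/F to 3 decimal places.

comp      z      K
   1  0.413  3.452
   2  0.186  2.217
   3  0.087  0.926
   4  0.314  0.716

ΣzᵢKᵢ = 2.143; Σzᵢ/Kᵢ = 0.736.
Since Σzᵢ/Kᵢ < 1 the mixture is above its dew point — single vapor phase.

vapor only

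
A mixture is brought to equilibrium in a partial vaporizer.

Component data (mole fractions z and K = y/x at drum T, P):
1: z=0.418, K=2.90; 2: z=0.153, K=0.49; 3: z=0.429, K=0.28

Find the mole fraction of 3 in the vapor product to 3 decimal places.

Material balance + equilibrium reduce to Σ zᵢ(Kᵢ−1)/(1+V/F(Kᵢ−1)) = 0.
Check two-phase: ΣzᵢKᵢ = 1.407 > 1 and Σzᵢ/Kᵢ = 1.989 > 1, so g(0) = 0.407 > 0 and g(1) = -0.989 < 0.
Newton–Raphson from V/F = 0.57:
  V/F = 0.570: g = -0.2526, g' = -1.067 → V/F = 0.333
  V/F = 0.333: g = -0.0140, g' = -1.009 → V/F = 0.319
Converged at V/F = 0.319.
Compositions from xᵢ = zᵢ/(1+V/F(Kᵢ−1)), yᵢ = Kᵢxᵢ:
  1: x = 0.260, y = 0.754
  2: x = 0.183, y = 0.090
  3: x = 0.557, y = 0.156

y_3 = 0.156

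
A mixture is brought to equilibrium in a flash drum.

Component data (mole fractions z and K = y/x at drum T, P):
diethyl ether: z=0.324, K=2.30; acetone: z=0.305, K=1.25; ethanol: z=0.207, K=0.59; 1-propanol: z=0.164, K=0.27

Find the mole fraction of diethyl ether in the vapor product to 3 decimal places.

Let ψ = V/F and solve Σ zᵢ(Kᵢ−1)/(1+ψ(Kᵢ−1)) = 0.
Check two-phase: ΣzᵢKᵢ = 1.293 > 1 and Σzᵢ/Kᵢ = 1.343 > 1, so g(0) = 0.293 > 0 and g(1) = -0.343 < 0.
Newton iteration, ψ⁰ = 0.5:
  ψ = 0.500: g = 0.0278, g' = -0.488 → ψ = 0.557
  ψ = 0.557: g = -0.0005, g' = -0.505 → ψ = 0.556
Converged at ψ = 0.556.
Compositions from xᵢ = zᵢ/(1+ψ(Kᵢ−1)), yᵢ = Kᵢxᵢ:
  diethyl ether: x = 0.188, y = 0.433
  acetone: x = 0.268, y = 0.335
  ethanol: x = 0.268, y = 0.158
  1-propanol: x = 0.276, y = 0.075

y_diethyl ether = 0.433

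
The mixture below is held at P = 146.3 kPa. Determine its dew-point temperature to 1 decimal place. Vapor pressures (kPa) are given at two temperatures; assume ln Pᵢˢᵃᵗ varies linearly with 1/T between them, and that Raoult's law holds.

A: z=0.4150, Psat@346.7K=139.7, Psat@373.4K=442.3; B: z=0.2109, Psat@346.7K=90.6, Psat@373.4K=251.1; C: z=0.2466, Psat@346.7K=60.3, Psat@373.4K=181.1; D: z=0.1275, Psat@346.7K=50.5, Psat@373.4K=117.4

T = 360.5 K

Dew-point temperature: Σzᵢ·P/Pᵢˢᵃᵗ(T) = 1. Interpolate ln Pᵢˢᵃᵗ = aᵢ + bᵢ/T.
  T = 346.7 K: ΣzᵢP/Pᵢˢᵃᵗ = 1.7428
  T = 373.4 K: ΣzᵢP/Pᵢˢᵃᵗ = 0.6182
  T = 360.0 K: ΣzᵢP/Pᵢˢᵃᵗ = 1.0186
  T = 366.7 K: ΣzᵢP/Pᵢˢᵃᵗ = 0.7896
  T = 363.4 K: ΣzᵢP/Pᵢˢᵃᵗ = 0.8940
  T = 361.7 K: ΣzᵢP/Pᵢˢᵃᵗ = 0.9539
Interpolating between 360.0 K and 361.7 K gives T ≈ 360.5 K.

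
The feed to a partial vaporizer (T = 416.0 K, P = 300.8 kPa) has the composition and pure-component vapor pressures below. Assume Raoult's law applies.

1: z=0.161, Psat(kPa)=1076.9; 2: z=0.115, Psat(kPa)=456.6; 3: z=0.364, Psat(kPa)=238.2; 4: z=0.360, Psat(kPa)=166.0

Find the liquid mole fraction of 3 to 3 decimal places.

Raoult's law: Kᵢ = Pᵢˢᵃᵗ/P = Pᵢˢᵃᵗ/300.8.
  K_1 = 1076.9/300.8 = 3.58012, K_2 = 456.6/300.8 = 1.51795, K_3 = 238.2/300.8 = 0.79189, K_4 = 166.0/300.8 = 0.55186
Rachford–Rice: g(ψ) = Σ zᵢ(Kᵢ−1)/(1+ψ(Kᵢ−1)) = 0.
Check two-phase: ΣzᵢKᵢ = 1.238 > 1 and Σzᵢ/Kᵢ = 1.233 > 1, so g(0) = 0.238 > 0 and g(1) = -0.233 < 0.
Iterate (Newton) starting at ψ = 0.5:
  ψ = 0.500: g = -0.0638, g' = -0.364 → ψ = 0.325
  ψ = 0.325: g = 0.0070, g' = -0.457 → ψ = 0.340
Converged at ψ = 0.340.
Compositions from xᵢ = zᵢ/(1+ψ(Kᵢ−1)), yᵢ = Kᵢxᵢ:
  1: x = 0.086, y = 0.307
  2: x = 0.098, y = 0.148
  3: x = 0.392, y = 0.310
  4: x = 0.425, y = 0.234

x_3 = 0.392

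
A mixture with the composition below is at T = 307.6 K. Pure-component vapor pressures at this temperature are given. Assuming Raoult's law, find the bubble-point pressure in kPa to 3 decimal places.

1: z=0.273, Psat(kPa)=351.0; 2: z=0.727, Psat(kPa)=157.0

Pbub = 209.962 kPa

At the bubble point ψ → 0, so ΣzᵢKᵢ = 1 with Kᵢ = Pᵢˢᵃᵗ/P ⇒ P = ΣzᵢPᵢˢᵃᵗ.
P = 0.273·351.0 + 0.727·157.0 = 209.962 kPa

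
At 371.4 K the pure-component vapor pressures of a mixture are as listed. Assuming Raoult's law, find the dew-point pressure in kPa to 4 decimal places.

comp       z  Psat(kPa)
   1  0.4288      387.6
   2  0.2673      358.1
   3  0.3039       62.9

Pdew = 149.6062 kPa

At the dew point ψ → 1, so Σzᵢ/Kᵢ = 1 with Kᵢ = Pᵢˢᵃᵗ/P ⇒ 1/P = Σzᵢ/Pᵢˢᵃᵗ.
1/P = 0.4288/387.6 + 0.2673/358.1 + 0.3039/62.9 = 0.0066842 ⇒ P = 149.6062 kPa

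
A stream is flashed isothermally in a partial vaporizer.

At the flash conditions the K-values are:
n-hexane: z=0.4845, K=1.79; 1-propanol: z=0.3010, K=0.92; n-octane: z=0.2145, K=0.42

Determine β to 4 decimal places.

β = 0.7342

Let β = V/F and solve Σ zᵢ(Kᵢ−1)/(1+β(Kᵢ−1)) = 0.
g(0) = ΣzᵢKᵢ − 1 = 0.2343 and g(1) = 1 − Σzᵢ/Kᵢ = -0.1086, so a root lies in (0, 1).
Newton iteration, β⁰ = 0.5:
  β = 0.5000: g = 0.07407, g' = -0.3006 → β = 0.7464
  β = 0.7464: g = -0.00421, g' = -0.3462 → β = 0.7342
Converged at β = 0.7342.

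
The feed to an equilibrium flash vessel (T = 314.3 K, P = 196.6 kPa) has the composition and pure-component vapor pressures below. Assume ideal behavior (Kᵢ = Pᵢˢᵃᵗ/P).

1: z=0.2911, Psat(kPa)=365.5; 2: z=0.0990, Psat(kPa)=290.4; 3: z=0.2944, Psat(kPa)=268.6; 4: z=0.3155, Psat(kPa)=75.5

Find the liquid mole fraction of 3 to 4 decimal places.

Raoult's law: Kᵢ = Pᵢˢᵃᵗ/P = Pᵢˢᵃᵗ/196.6.
  K_1 = 365.5/196.6 = 1.859105, K_2 = 290.4/196.6 = 1.477111, K_3 = 268.6/196.6 = 1.366226, K_4 = 75.5/196.6 = 0.384028
Material balance + equilibrium reduce to Σ zᵢ(Kᵢ−1)/(1+ψ(Kᵢ−1)) = 0.
Check two-phase: ΣzᵢKᵢ = 1.2108 > 1 and Σzᵢ/Kᵢ = 1.2606 > 1, so g(0) = 0.2108 > 0 and g(1) = -0.2606 < 0.
Iterate (Newton) starting at ψ = 0.52:
  ψ = 0.5200: g = 0.01535, g' = -0.4041 → ψ = 0.5580
  ψ = 0.5580: g = -0.00024, g' = -0.4174 → ψ = 0.5574
Converged at ψ = 0.5574.
Compositions from xᵢ = zᵢ/(1+ψ(Kᵢ−1)), yᵢ = Kᵢxᵢ:
  1: x = 0.1968, y = 0.3659
  2: x = 0.0782, y = 0.1155
  3: x = 0.2445, y = 0.3340
  4: x = 0.4805, y = 0.1845

x_3 = 0.2445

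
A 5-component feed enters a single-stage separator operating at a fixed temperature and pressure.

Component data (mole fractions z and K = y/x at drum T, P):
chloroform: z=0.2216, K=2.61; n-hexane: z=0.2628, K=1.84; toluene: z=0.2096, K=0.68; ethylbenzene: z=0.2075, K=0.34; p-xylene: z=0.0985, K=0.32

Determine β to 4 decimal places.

β = 0.4457

Rachford–Rice: g(β) = Σ zᵢ(Kᵢ−1)/(1+β(Kᵢ−1)) = 0.
Feasibility: ΣzᵢKᵢ = 1.3065, Σzᵢ/Kᵢ = 1.4541 — both > 1, two phases present.
Newton–Raphson from β = 0.66:
  β = 0.6600: g = -0.13420, g' = -0.6799 → β = 0.4626
  β = 0.4626: g = -0.01014, g' = -0.5987 → β = 0.4457
Converged at β = 0.4457.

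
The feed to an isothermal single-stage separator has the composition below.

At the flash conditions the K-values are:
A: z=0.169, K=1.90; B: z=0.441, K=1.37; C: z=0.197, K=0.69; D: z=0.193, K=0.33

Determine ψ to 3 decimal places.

ψ = 0.425

Material balance + equilibrium reduce to Σ zᵢ(Kᵢ−1)/(1+ψ(Kᵢ−1)) = 0.
Feasibility: ΣzᵢKᵢ = 1.125, Σzᵢ/Kᵢ = 1.281 — both > 1, two phases present.
Newton–Raphson from ψ = 0.52:
  ψ = 0.520: g = -0.0308, g' = -0.337 → ψ = 0.429
  ψ = 0.429: g = -0.0012, g' = -0.312 → ψ = 0.425
Converged at ψ = 0.425.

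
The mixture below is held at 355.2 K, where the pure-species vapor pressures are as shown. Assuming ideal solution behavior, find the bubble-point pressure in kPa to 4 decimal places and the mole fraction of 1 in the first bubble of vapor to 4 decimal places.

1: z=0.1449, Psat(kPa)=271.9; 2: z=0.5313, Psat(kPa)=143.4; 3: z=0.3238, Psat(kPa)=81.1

Pbub = 141.8469 kPa, y_1 = 0.2778

At the bubble point ψ → 0, so ΣzᵢKᵢ = 1 with Kᵢ = Pᵢˢᵃᵗ/P ⇒ P = ΣzᵢPᵢˢᵃᵗ.
P = 0.1449·271.9 + 0.5313·143.4 + 0.3238·81.1 = 141.8469 kPa
yᵢ = zᵢPᵢˢᵃᵗ/P ⇒ y_1 = 0.1449·271.9/141.8469 = 0.2778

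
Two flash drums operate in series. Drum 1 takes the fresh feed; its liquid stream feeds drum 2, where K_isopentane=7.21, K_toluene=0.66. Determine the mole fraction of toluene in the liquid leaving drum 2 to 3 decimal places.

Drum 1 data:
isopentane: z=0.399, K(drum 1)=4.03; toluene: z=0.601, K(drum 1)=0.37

Drum 1:
Binary case is linear: z₁(K₁−1)(1+ψ₁(K₂−1)) + z₂(K₂−1)(1+ψ₁(K₁−1)) = 0
⇒ ψ₁ = [z₁(K₁−1)+z₂(K₂−1)] / [−(K₁−1)(K₂−1)] = 0.8303/1.9089 = 0.435
Drum-1 compositions:
  isopentane: x = 0.172, y = 0.694
  toluene: x = 0.828, y = 0.306
Drum-2 feed = drum-1 liquid: z₂ = (0.1721, 0.8279).
Drum 2:
Let ψ₂ = V/F and solve Σ zᵢ(Kᵢ−1)/(1+ψ₂(Kᵢ−1)) = 0.
g(0) = ΣzᵢKᵢ − 1 = 0.787 and g(1) = 1 − Σzᵢ/Kᵢ = -0.278, so a root lies in (0, 1).
Iterate (Newton) starting at ψ₂ = 0.5:
  ψ₂ = 0.500: g = -0.0787, g' = -0.533 → ψ₂ = 0.352
  ψ₂ = 0.352: g = 0.0156, g' = -0.777 → ψ₂ = 0.372
  ψ₂ = 0.372: g = 0.0005, g' = -0.731 → ψ₂ = 0.373
Converged at ψ₂ = 0.373.
  isopentane: x = 0.052, y = 0.374
  toluene: x = 0.948, y = 0.626

x_toluene (drum 2) = 0.948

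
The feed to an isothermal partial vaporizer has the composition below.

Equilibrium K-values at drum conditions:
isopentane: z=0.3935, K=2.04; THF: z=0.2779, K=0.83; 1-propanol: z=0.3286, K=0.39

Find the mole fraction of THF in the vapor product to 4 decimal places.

Let ψ = V/F and solve Σ zᵢ(Kᵢ−1)/(1+ψ(Kᵢ−1)) = 0.
g(0) = ΣzᵢKᵢ − 1 = 0.1616 and g(1) = 1 − Σzᵢ/Kᵢ = -0.3703, so a root lies in (0, 1).
Iterate (Newton) starting at ψ = 0.48:
  ψ = 0.4800: g = -0.06190, g' = -0.4434 → ψ = 0.3404
  ψ = 0.3404: g = -0.00087, g' = -0.4360 → ψ = 0.3384
Converged at ψ = 0.3384.
Compositions from xᵢ = zᵢ/(1+ψ(Kᵢ−1)), yᵢ = Kᵢxᵢ:
  isopentane: x = 0.2911, y = 0.5938
  THF: x = 0.2949, y = 0.2447
  1-propanol: x = 0.4141, y = 0.1615

y_THF = 0.2447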